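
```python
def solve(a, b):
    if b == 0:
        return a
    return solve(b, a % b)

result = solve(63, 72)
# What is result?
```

solve(63, 72) -> solve(72, 63) -> solve(63, 9) -> solve(9, 0) -> 9

Answer: 9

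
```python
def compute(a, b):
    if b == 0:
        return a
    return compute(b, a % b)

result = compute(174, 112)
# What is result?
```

compute(174, 112) -> compute(112, 62) -> compute(62, 50) -> compute(50, 12) -> compute(12, 2) -> compute(2, 0) -> 2

Answer: 2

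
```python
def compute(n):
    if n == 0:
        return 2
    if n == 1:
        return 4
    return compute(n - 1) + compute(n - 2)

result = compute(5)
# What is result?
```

Build up from base cases: compute(0)=2, compute(1)=4, compute(2)=6, compute(3)=10, compute(4)=16, compute(5)=26

Answer: 26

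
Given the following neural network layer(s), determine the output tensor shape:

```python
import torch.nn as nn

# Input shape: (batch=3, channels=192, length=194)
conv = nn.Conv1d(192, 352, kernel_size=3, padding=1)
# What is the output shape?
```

Input: (3, 192, 194) -> Output: (3, 352, 194)

Answer: (3, 352, 194)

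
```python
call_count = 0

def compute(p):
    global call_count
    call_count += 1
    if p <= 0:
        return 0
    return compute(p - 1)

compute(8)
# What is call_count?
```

Linear recursion stepping by 1: 9 calls from p=8 down to ≤0.

Answer: 9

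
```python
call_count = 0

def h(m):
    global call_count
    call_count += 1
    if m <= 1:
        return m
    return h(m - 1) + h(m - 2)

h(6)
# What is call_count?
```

Calls(m) = 1 + Calls(m-1) + Calls(m-2); Calls(0)=Calls(1)=1. For m=6 this gives 25.

Answer: 25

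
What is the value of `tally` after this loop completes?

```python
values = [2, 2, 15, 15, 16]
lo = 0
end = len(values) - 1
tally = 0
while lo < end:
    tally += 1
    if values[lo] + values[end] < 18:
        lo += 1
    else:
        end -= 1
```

Steps to find pair summing to 18
`tally` takes the values: 0 → 1 → 2 → 3 → 4

Answer: 4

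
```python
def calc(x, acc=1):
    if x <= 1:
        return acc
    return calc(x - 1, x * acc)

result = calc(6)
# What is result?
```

Accumulator trace (n, acc): (6, 1) -> (5, 6) -> (4, 30) -> (3, 120) -> (2, 360) -> (1, 720) -> return 720

Answer: 720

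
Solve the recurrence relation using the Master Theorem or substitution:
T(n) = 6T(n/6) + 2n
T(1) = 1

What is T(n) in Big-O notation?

By Master Theorem: a=6, b=6, f(n)=2n. Since log_6(6) = 1 and f(n) = Θ(n^1), Case 2 applies. T(n) = O(n log n).

Answer: O(n log n)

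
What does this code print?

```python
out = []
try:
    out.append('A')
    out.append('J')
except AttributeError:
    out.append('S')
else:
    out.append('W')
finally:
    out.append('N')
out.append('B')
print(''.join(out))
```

Execution trace: 'A' (try body) → 'J' (try body, no exception) → 'W' (else) → 'N' (finally) → 'B' (after the try/except). Output: AJWNB

Answer: AJWNB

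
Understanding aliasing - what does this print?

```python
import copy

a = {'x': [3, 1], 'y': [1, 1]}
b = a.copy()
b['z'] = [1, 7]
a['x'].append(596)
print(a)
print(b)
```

Key concept: shallow copy of dict with mutable values.
Step by step:
`a = {'x': [3, 1], 'y': [1, 1]}` → a = {'x': [3, 1], 'y': [1, 1]}
`b = a.copy()` → b = {'x': [3, 1], 'y': [1, 1]}
`b['z'] = [1, 7]` → b = {'x': [3, 1], 'y': [1, 1], 'z': [1, 7]}
`a['x'].append(596)` → a = {'x': [3, 1, 596], 'y': [1, 1]}; b = {'x': [3, 1, 596], 'y': [1, 1], 'z': [1, 7]}
`print(a)` → prints {'x': [3, 1, 596], 'y': [1, 1]}
`print(b)` → prints {'x': [3, 1, 596], 'y': [1, 1], 'z': [1, 7]}

Answer:
{'x': [3, 1, 596], 'y': [1, 1]}
{'x': [3, 1, 596], 'y': [1, 1], 'z': [1, 7]}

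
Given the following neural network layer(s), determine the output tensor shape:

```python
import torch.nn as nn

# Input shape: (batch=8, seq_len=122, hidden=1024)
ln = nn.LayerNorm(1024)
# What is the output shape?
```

Input: (8, 122, 1024) -> Output: (8, 122, 1024)

Answer: (8, 122, 1024)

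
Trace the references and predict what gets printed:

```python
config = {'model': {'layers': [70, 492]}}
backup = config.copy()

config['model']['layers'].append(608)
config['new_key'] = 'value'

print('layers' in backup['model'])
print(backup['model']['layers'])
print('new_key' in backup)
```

Key concept: shallow copy gotcha with nested dict.
Step by step:
`config = {'model': {'layers': [70, 492]}}` → config = {'model': {'layers': [70, 492]}}
`backup = config.copy()` → backup = {'model': {'layers': [70, 492]}}
`config['model']['layers'].append(608)` → config = {'model': {'layers': [70, 492, 608]}}; backup = {'model': {'layers': [70, 492, 608]}}
`config['new_key'] = 'value'` → config = {'model': {'layers': [70, 492, 608]}, 'new_key': 'value'}
`print('layers' in backup['model'])` → prints True
`print(backup['model']['layers'])` → prints [70, 492, 608]
`print('new_key' in backup)` → prints False

Answer:
True
[70, 492, 608]
False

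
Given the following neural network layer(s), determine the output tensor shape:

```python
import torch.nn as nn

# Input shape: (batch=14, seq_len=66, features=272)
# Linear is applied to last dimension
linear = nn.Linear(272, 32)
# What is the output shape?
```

Input: (14, 66, 272) -> Output: (14, 66, 32)

Answer: (14, 66, 32)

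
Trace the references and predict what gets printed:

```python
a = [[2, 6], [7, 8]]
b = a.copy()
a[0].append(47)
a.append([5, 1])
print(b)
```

Key concept: shallow copy with nested lists.
Step by step:
`a = [[2, 6], [7, 8]]` → a = [[2, 6], [7, 8]]
`b = a.copy()` → b = [[2, 6], [7, 8]]
`a[0].append(47)` → a = [[2, 6, 47], [7, 8]]; b = [[2, 6, 47], [7, 8]]
`a.append([5, 1])` → a = [[2, 6, 47], [7, 8], [5, 1]]
`print(b)` → prints [[2, 6, 47], [7, 8]]

Answer: [[2, 6, 47], [7, 8]]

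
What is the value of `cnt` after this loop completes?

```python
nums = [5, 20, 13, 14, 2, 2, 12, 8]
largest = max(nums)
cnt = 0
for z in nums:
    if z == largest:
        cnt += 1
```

Count of max value 20 in [5, 20, 13, 14, 2, 2, 12, 8]
`cnt` takes the values: 0 → 1

Answer: 1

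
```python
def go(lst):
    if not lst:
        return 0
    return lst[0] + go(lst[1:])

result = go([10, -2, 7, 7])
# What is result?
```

10 + (-2) + 7 + 7 + 0 = 22

Answer: 22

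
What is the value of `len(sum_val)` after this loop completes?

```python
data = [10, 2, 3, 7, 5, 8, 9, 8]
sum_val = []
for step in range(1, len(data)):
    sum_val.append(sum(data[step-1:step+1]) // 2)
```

Number of 2-element averages
`sum_val` takes the values: [] → [6] → [6, 2] → [6, 2, 5] → [6, 2, 5, 6] → [6, 2, 5, 6, 6] → [6, 2, 5, 6, 6, 8] → [6, 2, 5, 6, 6, 8, 8]
So `len(sum_val)` = 7

Answer: 7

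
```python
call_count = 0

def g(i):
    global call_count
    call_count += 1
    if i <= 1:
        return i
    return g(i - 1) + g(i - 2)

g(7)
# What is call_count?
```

Calls(i) = 1 + Calls(i-1) + Calls(i-2); Calls(0)=Calls(1)=1. For i=7 this gives 41.

Answer: 41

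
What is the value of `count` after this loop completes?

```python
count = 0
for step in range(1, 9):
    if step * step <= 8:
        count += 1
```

Count numbers where step² ≤ 8
`count` takes the values: 0 → 1 → 2

Answer: 2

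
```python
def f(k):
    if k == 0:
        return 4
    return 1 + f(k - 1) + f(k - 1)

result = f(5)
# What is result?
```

f(k) = 1 + 2·f(k-1), f(0)=4. Closed form: (4+1)·2^5 - 1 = 159.

Answer: 159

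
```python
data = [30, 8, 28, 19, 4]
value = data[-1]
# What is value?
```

Trace:
`data = [30, 8, 28, 19, 4]` → data = [30, 8, 28, 19, 4]
`value = data[-1]` → value = 4
So value = 4

Answer: 4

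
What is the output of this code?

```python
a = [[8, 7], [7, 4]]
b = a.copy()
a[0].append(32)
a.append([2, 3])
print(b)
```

Key concept: shallow copy with nested lists.
Step by step:
`a = [[8, 7], [7, 4]]` → a = [[8, 7], [7, 4]]
`b = a.copy()` → b = [[8, 7], [7, 4]]
`a[0].append(32)` → a = [[8, 7, 32], [7, 4]]; b = [[8, 7, 32], [7, 4]]
`a.append([2, 3])` → a = [[8, 7, 32], [7, 4], [2, 3]]
`print(b)` → prints [[8, 7, 32], [7, 4]]

Answer: [[8, 7, 32], [7, 4]]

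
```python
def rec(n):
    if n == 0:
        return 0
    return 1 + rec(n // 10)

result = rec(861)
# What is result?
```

Count of digits of 861: 3

Answer: 3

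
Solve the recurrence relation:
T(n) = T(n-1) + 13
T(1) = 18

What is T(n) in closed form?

Unrolling: T(n) = T(1) + 13·(n-1) = 18 + 13(n-1) = 13n + 5.

Answer: T(n) = 13n + 5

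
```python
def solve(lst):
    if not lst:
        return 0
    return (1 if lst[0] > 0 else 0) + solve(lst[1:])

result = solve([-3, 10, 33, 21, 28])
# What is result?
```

Count of positive elements in [-3, 10, 33, 21, 28] = 4

Answer: 4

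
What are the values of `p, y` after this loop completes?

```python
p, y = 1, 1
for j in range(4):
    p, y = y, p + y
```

Fibonacci: after 4 iterations
`p, y` takes the values: (1, 1) → (1, 2) → (2, 3) → (3, 5) → (5, 8)

Answer: 5, 8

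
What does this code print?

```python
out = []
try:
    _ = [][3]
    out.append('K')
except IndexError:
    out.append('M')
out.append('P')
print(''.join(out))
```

Execution trace: 'M' (except IndexError) → 'P' (after the try/except). Output: MP

Answer: MP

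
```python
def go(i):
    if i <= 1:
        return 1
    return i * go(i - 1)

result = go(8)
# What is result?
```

go(8) = 8 * 7 * 6 * 5 * 4 * 3 * 2 * 1 = 40320

Answer: 40320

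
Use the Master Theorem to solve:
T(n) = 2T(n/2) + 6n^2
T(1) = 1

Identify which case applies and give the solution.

a=2, b=2, f(n)=6n^2. log_2(2) = 1. Since c=2 > 1 and the regularity condition holds (2(n/2)^2 = (2/2^2)n^2 with 2/2^2 < 1), Case 3 applies: T(n) = Θ(f(n)) = O(n^2).

Answer: O(n^2) - Case 3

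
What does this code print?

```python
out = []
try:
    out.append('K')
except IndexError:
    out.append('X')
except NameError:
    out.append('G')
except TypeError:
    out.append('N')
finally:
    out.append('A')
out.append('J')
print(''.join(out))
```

Execution trace: 'K' (try body, no exception) → 'A' (finally) → 'J' (after the try/except). Output: KAJ

Answer: KAJ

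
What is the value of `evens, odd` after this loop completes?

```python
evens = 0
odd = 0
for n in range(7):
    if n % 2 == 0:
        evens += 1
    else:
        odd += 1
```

Count evens and odds in range(7)
`evens, odd` takes the values: (0, 0) → (1, 0) → (1, 1) → (2, 1) → (2, 2) → (3, 2) → (3, 3) → (4, 3)

Answer: 4, 3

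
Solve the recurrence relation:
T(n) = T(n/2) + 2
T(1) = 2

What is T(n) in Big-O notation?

Each step divides n by 2 and adds 2. After log_2(n) steps we reach T(1)=2. So T(n) = 2·log_2(n) + 2 = O(log n).

Answer: O(log n)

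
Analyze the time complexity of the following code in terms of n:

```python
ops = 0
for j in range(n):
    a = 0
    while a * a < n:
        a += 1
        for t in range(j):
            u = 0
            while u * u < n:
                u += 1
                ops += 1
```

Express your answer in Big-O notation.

Each loop level contributes: n × √n × n × √n. Multiplying the contributions gives O(n^3).

Answer: O(n^3)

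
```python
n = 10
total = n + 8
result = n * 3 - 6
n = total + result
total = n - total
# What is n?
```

Trace:
`n = 10` → n = 10
`total = n + 8` → total = 18
`result = n * 3 - 6` → result = 24
`n = total + result` → n = 42
`total = n - total` → total = 24
So n = 42

Answer: 42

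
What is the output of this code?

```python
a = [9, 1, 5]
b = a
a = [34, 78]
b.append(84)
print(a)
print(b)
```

Key concept: rebinding vs mutation: a is rebound to a new list, b still points at the original.
Step by step:
`a = [9, 1, 5]` → a = [9, 1, 5]
`b = a` → b = [9, 1, 5] (same object as a)
`a = [34, 78]` → a = [34, 78]
`b.append(84)` → b = [9, 1, 5, 84]
`print(a)` → prints [34, 78]
`print(b)` → prints [9, 1, 5, 84]

Answer:
[34, 78]
[9, 1, 5, 84]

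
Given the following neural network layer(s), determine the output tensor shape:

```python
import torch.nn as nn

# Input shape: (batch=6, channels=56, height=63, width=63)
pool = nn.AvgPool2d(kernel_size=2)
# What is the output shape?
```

Input: (6, 56, 63, 63) -> Output: (6, 56, 31, 31)

Answer: (6, 56, 31, 31)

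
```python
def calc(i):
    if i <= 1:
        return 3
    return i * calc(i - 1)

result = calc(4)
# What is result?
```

calc(4) = 4 * 3 * 2 * 3 = 72

Answer: 72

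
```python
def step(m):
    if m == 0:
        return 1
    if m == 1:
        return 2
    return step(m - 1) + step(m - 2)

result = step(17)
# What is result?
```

Build up from base cases: step(0)=1, step(1)=2, step(2)=3, step(3)=5, step(4)=8, step(5)=13, step(6)=21, ..., step(17)=4181

Answer: 4181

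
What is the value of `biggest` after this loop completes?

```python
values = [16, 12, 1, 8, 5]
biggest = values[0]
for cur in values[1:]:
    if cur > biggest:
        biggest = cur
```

Maximum of [16, 12, 1, 8, 5]
`biggest` takes the values: 16

Answer: 16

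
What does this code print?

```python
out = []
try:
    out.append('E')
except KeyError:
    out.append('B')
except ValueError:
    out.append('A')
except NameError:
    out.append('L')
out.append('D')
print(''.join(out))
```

Execution trace: 'E' (try body, no exception) → 'D' (after the try/except). Output: ED

Answer: ED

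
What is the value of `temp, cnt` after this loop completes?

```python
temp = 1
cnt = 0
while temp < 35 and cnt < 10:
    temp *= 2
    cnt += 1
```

Double until >= 35 or 10 iterations
`temp, cnt` takes the values: (1, 0) → (2, 0) → (2, 1) → (4, 1) → (4, 2) → (8, 2) → (8, 3) → (16, 3) → (16, 4) → (32, 4) → (32, 5) → (64, 5) → (64, 6)

Answer: 64, 6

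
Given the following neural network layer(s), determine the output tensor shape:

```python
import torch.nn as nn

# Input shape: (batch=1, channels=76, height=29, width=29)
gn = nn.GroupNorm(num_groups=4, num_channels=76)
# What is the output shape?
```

Input: (1, 76, 29, 29) -> Output: (1, 76, 29, 29)

Answer: (1, 76, 29, 29)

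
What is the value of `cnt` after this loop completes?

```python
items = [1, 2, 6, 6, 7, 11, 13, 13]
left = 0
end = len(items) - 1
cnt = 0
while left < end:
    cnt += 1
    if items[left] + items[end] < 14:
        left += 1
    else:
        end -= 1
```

Steps to find pair summing to 14
`cnt` takes the values: 0 → 1 → 2 → 3 → 4 → 5 → 6 → 7

Answer: 7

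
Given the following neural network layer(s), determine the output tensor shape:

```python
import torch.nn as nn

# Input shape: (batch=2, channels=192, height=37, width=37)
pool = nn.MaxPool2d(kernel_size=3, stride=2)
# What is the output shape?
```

Input: (2, 192, 37, 37) -> Output: (2, 192, 18, 18)

Answer: (2, 192, 18, 18)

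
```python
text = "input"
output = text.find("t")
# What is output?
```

Trace:
`text = "input"` → text = 'input'
`output = text.find("t")` → output = 4
So output = 4

Answer: 4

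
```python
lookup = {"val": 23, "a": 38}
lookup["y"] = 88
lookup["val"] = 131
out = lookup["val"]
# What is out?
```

Trace:
`lookup = {"val": 23, "a": 38}` → lookup = {'val': 23, 'a': 38}
`lookup["y"] = 88` → lookup = {'val': 23, 'a': 38, 'y': 88}
`lookup["val"] = 131` → lookup = {'val': 131, 'a': 38, 'y': 88}
`out = lookup["val"]` → out = 131
So out = 131

Answer: 131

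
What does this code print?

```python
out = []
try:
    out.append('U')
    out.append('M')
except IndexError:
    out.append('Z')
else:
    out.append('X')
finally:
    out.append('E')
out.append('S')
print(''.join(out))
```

Execution trace: 'U' (try body) → 'M' (try body, no exception) → 'X' (else) → 'E' (finally) → 'S' (after the try/except). Output: UMXES

Answer: UMXES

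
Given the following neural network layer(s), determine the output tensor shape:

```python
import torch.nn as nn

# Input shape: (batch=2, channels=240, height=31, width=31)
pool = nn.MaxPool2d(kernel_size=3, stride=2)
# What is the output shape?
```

Input: (2, 240, 31, 31) -> Output: (2, 240, 15, 15)

Answer: (2, 240, 15, 15)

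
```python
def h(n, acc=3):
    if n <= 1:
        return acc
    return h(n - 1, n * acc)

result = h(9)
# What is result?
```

Accumulator trace (n, acc): (9, 3) -> (8, 27) -> (7, 216) -> (6, 1512) -> (5, 9072) -> (4, 45360) -> (3, 181440) -> (2, 544320) -> (1, 1088640) -> return 1088640

Answer: 1088640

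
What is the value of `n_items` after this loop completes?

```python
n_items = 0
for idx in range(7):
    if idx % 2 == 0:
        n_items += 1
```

Count numbers divisible by 2 in range(7)
`n_items` takes the values: 0 → 1 → 2 → 3 → 4

Answer: 4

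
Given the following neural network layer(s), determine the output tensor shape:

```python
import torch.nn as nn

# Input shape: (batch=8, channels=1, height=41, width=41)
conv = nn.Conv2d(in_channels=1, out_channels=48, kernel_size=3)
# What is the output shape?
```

Input: (8, 1, 41, 41) -> Output: (8, 48, 39, 39)

Answer: (8, 48, 39, 39)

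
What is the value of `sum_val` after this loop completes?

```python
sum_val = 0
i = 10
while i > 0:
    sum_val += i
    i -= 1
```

Sum 10 down to 1
`sum_val` takes the values: 0 → 10 → 19 → 27 → 34 → 40 → 45 → 49 → 52 → 54 → 55

Answer: 55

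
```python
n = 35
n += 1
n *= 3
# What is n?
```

Trace:
`n = 35` → n = 35
`n += 1` → n = 36
`n *= 3` → n = 108
So n = 108

Answer: 108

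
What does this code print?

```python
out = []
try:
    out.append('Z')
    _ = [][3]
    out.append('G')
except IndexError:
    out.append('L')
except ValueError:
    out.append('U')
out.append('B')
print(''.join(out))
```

Execution trace: 'Z' (try body) → 'L' (except IndexError) → 'B' (after the try/except). Output: ZLB

Answer: ZLB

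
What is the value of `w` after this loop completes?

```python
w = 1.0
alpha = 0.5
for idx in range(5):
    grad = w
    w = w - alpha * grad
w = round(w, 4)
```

Gradient descent: w = 1.0 * (1 - 0.5)^5
`w` takes the values: 1.0 → 0.5 → 0.25 → 0.125 → 0.0625 → 0.03125 → 0.0312

Answer: 0.0312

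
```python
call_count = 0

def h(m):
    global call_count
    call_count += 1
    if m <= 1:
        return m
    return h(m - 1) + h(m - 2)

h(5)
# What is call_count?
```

Calls(m) = 1 + Calls(m-1) + Calls(m-2); Calls(0)=Calls(1)=1. For m=5 this gives 15.

Answer: 15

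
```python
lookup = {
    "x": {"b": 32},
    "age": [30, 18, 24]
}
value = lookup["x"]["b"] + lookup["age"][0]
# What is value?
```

Trace:
`lookup = { ...` → lookup = {'x': {'b': 32}, 'age': [30, 18, 24]}
`value = lookup["x"]["b"] + lookup["age"][0]` → value = 62
So value = 62

Answer: 62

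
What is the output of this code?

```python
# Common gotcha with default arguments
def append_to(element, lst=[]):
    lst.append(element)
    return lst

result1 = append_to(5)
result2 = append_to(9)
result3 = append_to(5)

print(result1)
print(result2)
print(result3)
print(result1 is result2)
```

Key concept: mutable default argument gotcha.
Step by step:
`result1 = append_to(5)` → result1 = [5]
`result2 = append_to(9)` → result1 = [5, 9] (same object as result2); result2 = [5, 9] (same object as result1)
`result3 = append_to(5)` → result1 = [5, 9, 5] (same object as result2, result3); result2 = [5, 9, 5] (same object as result1, result3); result3 = [5, 9, 5] (same object as result1, result2)
`print(result1)` → prints [5, 9, 5]
`print(result2)` → prints [5, 9, 5]
`print(result3)` → prints [5, 9, 5]
`print(result1 is result2)` → prints True

Answer:
[5, 9, 5]
[5, 9, 5]
[5, 9, 5]
True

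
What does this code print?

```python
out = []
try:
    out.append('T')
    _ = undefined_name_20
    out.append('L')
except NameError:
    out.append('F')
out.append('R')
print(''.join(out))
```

Execution trace: 'T' (try body) → 'F' (except NameError) → 'R' (after the try/except). Output: TFR

Answer: TFR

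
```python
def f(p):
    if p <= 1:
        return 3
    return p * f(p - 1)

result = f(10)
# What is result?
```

f(10) = 10 * 9 * 8 * 7 * 6 * 5 * 4 * 3 * 2 * 3 = 10886400

Answer: 10886400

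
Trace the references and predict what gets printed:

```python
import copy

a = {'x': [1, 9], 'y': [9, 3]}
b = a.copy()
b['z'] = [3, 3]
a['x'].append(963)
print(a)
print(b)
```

Key concept: shallow copy of dict with mutable values.
Step by step:
`a = {'x': [1, 9], 'y': [9, 3]}` → a = {'x': [1, 9], 'y': [9, 3]}
`b = a.copy()` → b = {'x': [1, 9], 'y': [9, 3]}
`b['z'] = [3, 3]` → b = {'x': [1, 9], 'y': [9, 3], 'z': [3, 3]}
`a['x'].append(963)` → a = {'x': [1, 9, 963], 'y': [9, 3]}; b = {'x': [1, 9, 963], 'y': [9, 3], 'z': [3, 3]}
`print(a)` → prints {'x': [1, 9, 963], 'y': [9, 3]}
`print(b)` → prints {'x': [1, 9, 963], 'y': [9, 3], 'z': [3, 3]}

Answer:
{'x': [1, 9, 963], 'y': [9, 3]}
{'x': [1, 9, 963], 'y': [9, 3], 'z': [3, 3]}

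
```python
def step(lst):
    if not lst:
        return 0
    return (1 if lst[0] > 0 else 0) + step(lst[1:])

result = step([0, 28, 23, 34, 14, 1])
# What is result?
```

Count of positive elements in [0, 28, 23, 34, 14, 1] = 5

Answer: 5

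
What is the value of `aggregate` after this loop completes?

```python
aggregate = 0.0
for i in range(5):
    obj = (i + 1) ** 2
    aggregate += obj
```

Sum of squared losses 1² + 2² + ... + 5²
`aggregate` takes the values: 0.0 → 1.0 → 5.0 → 14.0 → 30.0 → 55.0

Answer: 55.0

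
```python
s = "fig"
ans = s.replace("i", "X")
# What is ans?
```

Trace:
`s = "fig"` → s = 'fig'
`ans = s.replace("i", "X")` → ans = 'fXg'
So ans = 'fXg'

Answer: 'fXg'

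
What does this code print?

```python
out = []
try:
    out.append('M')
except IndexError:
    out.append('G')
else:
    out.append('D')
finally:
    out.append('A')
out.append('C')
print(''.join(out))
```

Execution trace: 'M' (try body, no exception) → 'D' (else) → 'A' (finally) → 'C' (after the try/except). Output: MDAC

Answer: MDAC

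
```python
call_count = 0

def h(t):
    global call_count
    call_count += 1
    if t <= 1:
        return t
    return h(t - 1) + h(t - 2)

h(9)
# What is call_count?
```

Calls(t) = 1 + Calls(t-1) + Calls(t-2); Calls(0)=Calls(1)=1. For t=9 this gives 109.

Answer: 109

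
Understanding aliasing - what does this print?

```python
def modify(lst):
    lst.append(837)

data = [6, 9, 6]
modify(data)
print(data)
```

Key concept: function modifies passed list.
Step by step:
`data = [6, 9, 6]` → data = [6, 9, 6]
`modify(data)` → data = [6, 9, 6, 837]
`print(data)` → prints [6, 9, 6, 837]

Answer: [6, 9, 6, 837]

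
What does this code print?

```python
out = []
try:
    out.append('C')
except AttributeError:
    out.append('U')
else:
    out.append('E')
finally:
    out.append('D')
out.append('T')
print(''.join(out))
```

Execution trace: 'C' (try body, no exception) → 'E' (else) → 'D' (finally) → 'T' (after the try/except). Output: CEDT

Answer: CEDT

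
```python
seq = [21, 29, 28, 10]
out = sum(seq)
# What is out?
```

Trace:
`seq = [21, 29, 28, 10]` → seq = [21, 29, 28, 10]
`out = sum(seq)` → out = 88
So out = 88

Answer: 88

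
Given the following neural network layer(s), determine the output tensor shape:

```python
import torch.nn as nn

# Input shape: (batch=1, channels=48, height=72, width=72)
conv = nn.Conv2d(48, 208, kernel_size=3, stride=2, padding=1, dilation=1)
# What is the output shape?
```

Input: (1, 48, 72, 72) -> Output: (1, 208, 36, 36)

Answer: (1, 208, 36, 36)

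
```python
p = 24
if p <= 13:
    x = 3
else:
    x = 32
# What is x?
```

Trace:
`p = 24` → p = 24
`if p <= 13: ...` → p <= 13 is False, take else branch → x = 32
So x = 32

Answer: 32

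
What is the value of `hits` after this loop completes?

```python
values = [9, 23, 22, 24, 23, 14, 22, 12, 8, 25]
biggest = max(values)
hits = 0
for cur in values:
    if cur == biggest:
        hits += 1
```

Count of max value 25 in [9, 23, 22, 24, 23, 14, 22, 12, 8, 25]
`hits` takes the values: 0 → 1

Answer: 1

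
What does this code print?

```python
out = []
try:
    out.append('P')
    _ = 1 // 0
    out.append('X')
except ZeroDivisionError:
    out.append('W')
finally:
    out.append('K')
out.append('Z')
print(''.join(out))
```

Execution trace: 'P' (try body) → 'W' (except ZeroDivisionError) → 'K' (finally) → 'Z' (after the try/except). Output: PWKZ

Answer: PWKZ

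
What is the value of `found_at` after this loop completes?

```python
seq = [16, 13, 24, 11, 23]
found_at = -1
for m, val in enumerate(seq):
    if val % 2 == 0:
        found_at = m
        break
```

First even number index in [16, 13, 24, 11, 23]
`found_at` takes the values: -1 → 0

Answer: 0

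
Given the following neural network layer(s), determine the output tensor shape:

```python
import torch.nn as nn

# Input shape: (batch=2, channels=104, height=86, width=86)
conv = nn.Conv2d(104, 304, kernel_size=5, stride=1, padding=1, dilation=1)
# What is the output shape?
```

Input: (2, 104, 86, 86) -> Output: (2, 304, 84, 84)

Answer: (2, 304, 84, 84)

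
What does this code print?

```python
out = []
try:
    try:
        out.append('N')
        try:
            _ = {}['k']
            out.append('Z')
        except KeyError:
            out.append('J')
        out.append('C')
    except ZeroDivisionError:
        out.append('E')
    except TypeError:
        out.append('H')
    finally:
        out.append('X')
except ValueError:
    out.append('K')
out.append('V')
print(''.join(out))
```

Execution trace: 'N' (try body) → 'J' (inner except KeyError) → 'C' (try body, no exception) → 'X' (finally) → 'V' (after the try/except). Output: NJCXV

Answer: NJCXV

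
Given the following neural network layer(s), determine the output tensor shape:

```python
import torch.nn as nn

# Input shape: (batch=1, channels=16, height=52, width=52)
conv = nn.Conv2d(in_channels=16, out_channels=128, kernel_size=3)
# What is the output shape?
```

Input: (1, 16, 52, 52) -> Output: (1, 128, 50, 50)

Answer: (1, 128, 50, 50)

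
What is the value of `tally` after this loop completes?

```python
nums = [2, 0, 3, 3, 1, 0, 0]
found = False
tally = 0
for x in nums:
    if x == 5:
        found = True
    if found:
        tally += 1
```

Count elements after first 5 in [2, 0, 3, 3, 1, 0, 0]
`tally` takes the values: 0

Answer: 0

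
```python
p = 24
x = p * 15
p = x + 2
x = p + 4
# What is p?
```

Trace:
`p = 24` → p = 24
`x = p * 15` → x = 360
`p = x + 2` → p = 362
`x = p + 4` → x = 366
So p = 362

Answer: 362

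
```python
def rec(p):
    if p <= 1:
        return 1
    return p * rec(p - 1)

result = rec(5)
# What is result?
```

rec(5) = 5 * 4 * 3 * 2 * 1 = 120

Answer: 120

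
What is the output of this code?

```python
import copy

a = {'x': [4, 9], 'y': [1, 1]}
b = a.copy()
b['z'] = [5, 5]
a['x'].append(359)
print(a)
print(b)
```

Key concept: shallow copy of dict with mutable values.
Step by step:
`a = {'x': [4, 9], 'y': [1, 1]}` → a = {'x': [4, 9], 'y': [1, 1]}
`b = a.copy()` → b = {'x': [4, 9], 'y': [1, 1]}
`b['z'] = [5, 5]` → b = {'x': [4, 9], 'y': [1, 1], 'z': [5, 5]}
`a['x'].append(359)` → a = {'x': [4, 9, 359], 'y': [1, 1]}; b = {'x': [4, 9, 359], 'y': [1, 1], 'z': [5, 5]}
`print(a)` → prints {'x': [4, 9, 359], 'y': [1, 1]}
`print(b)` → prints {'x': [4, 9, 359], 'y': [1, 1], 'z': [5, 5]}

Answer:
{'x': [4, 9, 359], 'y': [1, 1]}
{'x': [4, 9, 359], 'y': [1, 1], 'z': [5, 5]}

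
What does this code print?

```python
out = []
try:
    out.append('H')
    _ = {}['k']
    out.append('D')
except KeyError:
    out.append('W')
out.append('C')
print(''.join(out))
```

Execution trace: 'H' (try body) → 'W' (except KeyError) → 'C' (after the try/except). Output: HWC

Answer: HWC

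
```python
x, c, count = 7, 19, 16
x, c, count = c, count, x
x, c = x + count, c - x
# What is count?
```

Trace:
`x, c, count = 7, 19, 16` → x = 7; c = 19; count = 16
`x, c, count = c, count, x` → x = 19; c = 16; count = 7
`x, c = x + count, c - x` → x = 26; c = -3
So count = 7

Answer: 7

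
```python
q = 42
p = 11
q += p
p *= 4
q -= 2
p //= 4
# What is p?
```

Trace:
`q = 42` → q = 42
`p = 11` → p = 11
`q += p` → q = 53
`p *= 4` → p = 44
`q -= 2` → q = 51
`p //= 4` → p = 11
So p = 11

Answer: 11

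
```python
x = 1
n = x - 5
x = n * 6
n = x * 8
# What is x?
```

Trace:
`x = 1` → x = 1
`n = x - 5` → n = -4
`x = n * 6` → x = -24
`n = x * 8` → n = -192
So x = -24

Answer: -24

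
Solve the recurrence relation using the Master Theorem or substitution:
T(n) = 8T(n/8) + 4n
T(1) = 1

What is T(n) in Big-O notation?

By Master Theorem: a=8, b=8, f(n)=4n. Since log_8(8) = 1 and f(n) = Θ(n^1), Case 2 applies. T(n) = O(n log n).

Answer: O(n log n)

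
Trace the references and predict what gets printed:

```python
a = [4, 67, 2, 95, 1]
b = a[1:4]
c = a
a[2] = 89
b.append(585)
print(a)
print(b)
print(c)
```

Key concept: slice vs alias.
Step by step:
`a = [4, 67, 2, 95, 1]` → a = [4, 67, 2, 95, 1]
`b = a[1:4]` → b = [67, 2, 95]
`c = a` → c = [4, 67, 2, 95, 1] (same object as a)
`a[2] = 89` → a = [4, 67, 89, 95, 1] (same object as c); c = [4, 67, 89, 95, 1] (same object as a)
`b.append(585)` → b = [67, 2, 95, 585]
`print(a)` → prints [4, 67, 89, 95, 1]
`print(b)` → prints [67, 2, 95, 585]
`print(c)` → prints [4, 67, 89, 95, 1]

Answer:
[4, 67, 89, 95, 1]
[67, 2, 95, 585]
[4, 67, 89, 95, 1]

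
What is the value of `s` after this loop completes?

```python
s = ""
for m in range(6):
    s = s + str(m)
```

Concatenate digits 0 to 5
`s` takes the values: "" → "0" → "01" → "012" → "0123" → "01234" → "012345"

Answer: "012345"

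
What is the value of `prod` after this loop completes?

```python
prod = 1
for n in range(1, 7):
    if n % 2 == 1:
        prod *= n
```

Product of odd numbers 1 to 6
`prod` takes the values: 1 → 3 → 15

Answer: 15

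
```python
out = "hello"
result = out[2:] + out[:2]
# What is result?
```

Trace:
`out = "hello"` → out = 'hello'
`result = out[2:] + out[:2]` → result = 'llohe'
So result = 'llohe'

Answer: 'llohe'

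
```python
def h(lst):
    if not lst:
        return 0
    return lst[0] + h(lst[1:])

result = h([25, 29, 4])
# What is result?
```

25 + 29 + 4 + 0 = 58

Answer: 58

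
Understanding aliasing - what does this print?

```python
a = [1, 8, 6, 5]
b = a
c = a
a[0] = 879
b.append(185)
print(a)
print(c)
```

Key concept: multiple aliases.
Step by step:
`a = [1, 8, 6, 5]` → a = [1, 8, 6, 5]
`b = a` → b = [1, 8, 6, 5] (same object as a)
`c = a` → c = [1, 8, 6, 5] (same object as a, b)
`a[0] = 879` → a = [879, 8, 6, 5] (same object as b, c); b = [879, 8, 6, 5] (same object as a, c); c = [879, 8, 6, 5] (same object as a, b)
`b.append(185)` → a = [879, 8, 6, 5, 185] (same object as b, c); b = [879, 8, 6, 5, 185] (same object as a, c); c = [879, 8, 6, 5, 185] (same object as a, b)
`print(a)` → prints [879, 8, 6, 5, 185]
`print(c)` → prints [879, 8, 6, 5, 185]

Answer:
[879, 8, 6, 5, 185]
[879, 8, 6, 5, 185]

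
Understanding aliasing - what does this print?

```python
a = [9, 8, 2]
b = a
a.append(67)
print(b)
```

Key concept: basic list aliasing.
Step by step:
`a = [9, 8, 2]` → a = [9, 8, 2]
`b = a` → b = [9, 8, 2] (same object as a)
`a.append(67)` → a = [9, 8, 2, 67] (same object as b); b = [9, 8, 2, 67] (same object as a)
`print(b)` → prints [9, 8, 2, 67]

Answer: [9, 8, 2, 67]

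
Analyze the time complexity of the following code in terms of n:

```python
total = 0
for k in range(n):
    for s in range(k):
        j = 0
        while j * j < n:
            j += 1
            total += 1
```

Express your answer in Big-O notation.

Each loop level contributes: n × n × √n. Multiplying the contributions gives O(n^2√n).

Answer: O(n^2√n)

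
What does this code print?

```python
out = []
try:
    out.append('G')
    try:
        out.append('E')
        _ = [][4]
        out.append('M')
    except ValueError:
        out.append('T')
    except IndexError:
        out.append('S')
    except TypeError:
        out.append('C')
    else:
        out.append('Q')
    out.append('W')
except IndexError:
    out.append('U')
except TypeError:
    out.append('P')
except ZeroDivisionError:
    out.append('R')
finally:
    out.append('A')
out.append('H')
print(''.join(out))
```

Execution trace: 'G' (try body) → 'E' (inner try body) → 'S' (inner except IndexError) → 'W' (try body, no exception) → 'A' (finally) → 'H' (after the try/except). Output: GESWAH

Answer: GESWAH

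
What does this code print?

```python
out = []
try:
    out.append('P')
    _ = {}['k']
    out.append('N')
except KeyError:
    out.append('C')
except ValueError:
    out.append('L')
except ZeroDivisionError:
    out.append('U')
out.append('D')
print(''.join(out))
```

Execution trace: 'P' (try body) → 'C' (except KeyError) → 'D' (after the try/except). Output: PCD

Answer: PCD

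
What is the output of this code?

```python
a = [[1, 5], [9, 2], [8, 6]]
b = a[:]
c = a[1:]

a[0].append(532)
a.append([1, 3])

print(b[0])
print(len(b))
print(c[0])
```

Key concept: slice with nested mutation.
Step by step:
`a = [[1, 5], [9, 2], [8, 6]]` → a = [[1, 5], [9, 2], [8, 6]]
`b = a[:]` → b = [[1, 5], [9, 2], [8, 6]]
`c = a[1:]` → c = [[9, 2], [8, 6]]
`a[0].append(532)` → a = [[1, 5, 532], [9, 2], [8, 6]]; b = [[1, 5, 532], [9, 2], [8, 6]]
`a.append([1, 3])` → a = [[1, 5, 532], [9, 2], [8, 6], [1, 3]]
`print(b[0])` → prints [1, 5, 532]
`print(len(b))` → prints 3
`print(c[0])` → prints [9, 2]

Answer:
[1, 5, 532]
3
[9, 2]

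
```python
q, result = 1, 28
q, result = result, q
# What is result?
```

Trace:
`q, result = 1, 28` → q = 1; result = 28
`q, result = result, q` → q = 28; result = 1
So result = 1

Answer: 1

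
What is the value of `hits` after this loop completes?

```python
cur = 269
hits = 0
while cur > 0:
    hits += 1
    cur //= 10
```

Count digits by repeated division by 10
`hits` takes the values: 0 → 1 → 2 → 3

Answer: 3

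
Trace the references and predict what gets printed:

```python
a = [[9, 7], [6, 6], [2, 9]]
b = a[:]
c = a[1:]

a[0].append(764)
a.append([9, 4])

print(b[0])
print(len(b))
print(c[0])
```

Key concept: slice with nested mutation.
Step by step:
`a = [[9, 7], [6, 6], [2, 9]]` → a = [[9, 7], [6, 6], [2, 9]]
`b = a[:]` → b = [[9, 7], [6, 6], [2, 9]]
`c = a[1:]` → c = [[6, 6], [2, 9]]
`a[0].append(764)` → a = [[9, 7, 764], [6, 6], [2, 9]]; b = [[9, 7, 764], [6, 6], [2, 9]]
`a.append([9, 4])` → a = [[9, 7, 764], [6, 6], [2, 9], [9, 4]]
`print(b[0])` → prints [9, 7, 764]
`print(len(b))` → prints 3
`print(c[0])` → prints [6, 6]

Answer:
[9, 7, 764]
3
[6, 6]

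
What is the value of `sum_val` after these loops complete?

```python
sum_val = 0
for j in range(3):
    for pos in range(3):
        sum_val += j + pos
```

Sum of all j+pos for j,pos in 3x3
`sum_val` takes the values: 0 → 1 → 3 → 4 → 6 → 9 → 11 → 14 → 18

Answer: 18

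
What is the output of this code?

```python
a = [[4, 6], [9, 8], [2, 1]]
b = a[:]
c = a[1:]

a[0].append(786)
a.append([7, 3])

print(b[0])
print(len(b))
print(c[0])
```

Key concept: slice with nested mutation.
Step by step:
`a = [[4, 6], [9, 8], [2, 1]]` → a = [[4, 6], [9, 8], [2, 1]]
`b = a[:]` → b = [[4, 6], [9, 8], [2, 1]]
`c = a[1:]` → c = [[9, 8], [2, 1]]
`a[0].append(786)` → a = [[4, 6, 786], [9, 8], [2, 1]]; b = [[4, 6, 786], [9, 8], [2, 1]]
`a.append([7, 3])` → a = [[4, 6, 786], [9, 8], [2, 1], [7, 3]]
`print(b[0])` → prints [4, 6, 786]
`print(len(b))` → prints 3
`print(c[0])` → prints [9, 8]

Answer:
[4, 6, 786]
3
[9, 8]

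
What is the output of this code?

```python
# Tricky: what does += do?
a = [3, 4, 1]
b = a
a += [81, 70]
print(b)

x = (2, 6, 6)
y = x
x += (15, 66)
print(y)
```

Key concept: += behavior differs for mutable vs immutable.
Step by step:
`a = [3, 4, 1]` → a = [3, 4, 1]
`b = a` → b = [3, 4, 1] (same object as a)
`a += [81, 70]` → a = [3, 4, 1, 81, 70] (same object as b); b = [3, 4, 1, 81, 70] (same object as a)
`print(b)` → prints [3, 4, 1, 81, 70]
`x = (2, 6, 6)` → x = (2, 6, 6)
`y = x` → y = (2, 6, 6)
`x += (15, 66)` → x = (2, 6, 6, 15, 66)
`print(y)` → prints (2, 6, 6)

Answer:
[3, 4, 1, 81, 70]
(2, 6, 6)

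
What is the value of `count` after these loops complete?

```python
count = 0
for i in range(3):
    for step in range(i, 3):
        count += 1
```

Upper triangle: 3 + 2 + ... + 1
`count` takes the values: 0 → 1 → 2 → 3 → 4 → 5 → 6

Answer: 6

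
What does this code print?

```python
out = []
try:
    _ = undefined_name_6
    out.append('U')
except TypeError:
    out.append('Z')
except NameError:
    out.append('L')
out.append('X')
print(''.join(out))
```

Execution trace: 'L' (except NameError) → 'X' (after the try/except). Output: LX

Answer: LX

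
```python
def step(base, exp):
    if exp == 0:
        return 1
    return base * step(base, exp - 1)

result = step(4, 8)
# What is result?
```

step(4, 8) = 4 * 4 * 4 * 4 * 4 * 4 * 4 * 4 = 65536

Answer: 65536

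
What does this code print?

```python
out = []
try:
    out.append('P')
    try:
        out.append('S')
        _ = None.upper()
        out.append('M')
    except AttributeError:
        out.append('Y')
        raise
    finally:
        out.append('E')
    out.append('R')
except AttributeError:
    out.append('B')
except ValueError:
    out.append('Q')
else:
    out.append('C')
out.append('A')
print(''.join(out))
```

Execution trace: 'P' (try body) → 'S' (inner try body) → 'Y' (inner except AttributeError) → 'E' (inner finally) → 'B' (except AttributeError) → 'A' (after the try/except). Output: PSYEBA

Answer: PSYEBA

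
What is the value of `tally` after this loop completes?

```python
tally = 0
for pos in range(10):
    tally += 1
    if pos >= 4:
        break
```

Loop breaks when pos reaches 4, tally is 5
`tally` takes the values: 0 → 1 → 2 → 3 → 4 → 5

Answer: 5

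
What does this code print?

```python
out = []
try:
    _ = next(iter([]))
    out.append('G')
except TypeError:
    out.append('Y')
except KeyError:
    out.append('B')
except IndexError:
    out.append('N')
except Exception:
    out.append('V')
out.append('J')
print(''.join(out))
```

Execution trace: 'V' (except Exception) → 'J' (after the try/except). Output: VJ

Answer: VJ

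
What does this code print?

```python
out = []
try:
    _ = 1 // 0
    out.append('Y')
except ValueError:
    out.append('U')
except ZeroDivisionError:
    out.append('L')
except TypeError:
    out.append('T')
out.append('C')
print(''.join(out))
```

Execution trace: 'L' (except ZeroDivisionError) → 'C' (after the try/except). Output: LC

Answer: LC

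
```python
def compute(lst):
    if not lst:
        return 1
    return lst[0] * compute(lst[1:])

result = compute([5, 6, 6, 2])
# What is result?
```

Product over [5, 6, 6, 2] = 5 * 6 * 6 * 2 = 360

Answer: 360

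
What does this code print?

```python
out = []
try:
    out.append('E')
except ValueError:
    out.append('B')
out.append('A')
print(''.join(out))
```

Execution trace: 'E' (try body, no exception) → 'A' (after the try/except). Output: EA

Answer: EA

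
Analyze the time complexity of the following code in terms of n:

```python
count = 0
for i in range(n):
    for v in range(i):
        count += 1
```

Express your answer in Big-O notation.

Each loop level contributes: n × n. Multiplying the contributions gives O(n^2).

Answer: O(n^2)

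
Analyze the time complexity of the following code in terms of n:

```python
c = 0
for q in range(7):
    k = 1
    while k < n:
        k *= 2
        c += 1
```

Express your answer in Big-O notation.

Each loop level contributes: 1 × log n. Multiplying the contributions gives O(log n).

Answer: O(log n)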